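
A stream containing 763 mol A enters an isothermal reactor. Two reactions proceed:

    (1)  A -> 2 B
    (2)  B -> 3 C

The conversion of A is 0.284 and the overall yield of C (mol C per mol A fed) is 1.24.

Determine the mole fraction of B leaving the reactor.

Conversion of A: A consumed = 1ξ₁ = 0.284 × 763 → ξ₁ = 216.7 mol.
Yield of C: 3ξ₂ / 763 = 1.24 → ξ₂ = 315.4 mol.
Outlet amounts (n = n₀ + Σ ν·ξ):
  A: 763 − 1(216.7) = 546.3
  B: 0 + 2(216.7) − 1(315.4) = 118
  C: 0 + 3(315.4) = 946.1
Total out = 1610 mol; y_B = 118 / 1610 = 0.07328.

0.0733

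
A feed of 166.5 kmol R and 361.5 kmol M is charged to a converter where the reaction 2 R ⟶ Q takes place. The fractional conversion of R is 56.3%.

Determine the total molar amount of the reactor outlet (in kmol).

481 kmol

R reacted = 0.563 × 166.5 = 93.74 kmol; ν_R = −2, so ξ = 93.74/2 = 46.87 kmol.
Outlet amounts (n = n₀ + ν ξ):
  R: 166.5 − 2(46.87) = 72.76
  Q: 0 + 1(46.87) = 46.87
  M: 361.5 (inert)
Total out = 72.76 + 46.87 + 361.5 = 481.1 kmol.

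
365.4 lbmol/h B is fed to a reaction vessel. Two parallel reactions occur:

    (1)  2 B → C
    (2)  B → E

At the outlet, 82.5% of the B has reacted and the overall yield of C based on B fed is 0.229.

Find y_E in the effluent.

Yield of C: 1ξ₁ / 365.4 = 0.229 → ξ₁ = 83.68 lbmol/h.
Conversion of B: 2ξ₁ + 1ξ₂ = 0.825 × 365.4 = 301.5 → ξ₂ = 134.1 lbmol/h.
Outlet amounts (n = n₀ + Σ ν·ξ):
  B: 365.4 − 2(83.68) − 1(134.1) = 63.94
  C: 0 + 1(83.68) = 83.68
  E: 0 + 1(134.1) = 134.1
Total out = 281.7 lbmol/h; y_E = 134.1 / 281.7 = 0.476.

0.476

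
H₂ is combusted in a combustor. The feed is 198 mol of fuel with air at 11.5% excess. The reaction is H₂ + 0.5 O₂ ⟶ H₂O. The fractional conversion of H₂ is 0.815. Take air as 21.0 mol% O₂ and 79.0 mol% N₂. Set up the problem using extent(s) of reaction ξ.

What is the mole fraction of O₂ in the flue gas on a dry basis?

0.0617

Stoichiometric O₂ = 0.5 × 198 = 99 mol; O₂ fed = 99 × 1.115 = 110.4 mol.
N₂ fed = 110.4 × 79/21 = 415.3 mol.
Fuel reacted = 0.815 × 198 → ξ = 161.4 mol.
Outlet (n = n₀ + ν ξ):
  H₂: 198 − 1(161.4) = 36.63
  O₂: 110.4 − 0.5(161.4) = 29.7
  N₂: 415.3 (inert)
  H₂O: 0 + 1(161.4) = 161.4
Dry total = 481.6 mol; y_O₂ (dry) = 29.7 / 481.6 = 0.06167.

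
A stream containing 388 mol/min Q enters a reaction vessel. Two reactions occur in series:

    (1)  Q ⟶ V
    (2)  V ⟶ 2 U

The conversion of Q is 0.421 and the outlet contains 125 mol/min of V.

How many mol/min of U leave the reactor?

Conversion of Q: Q consumed = 1ξ₁ = 0.421 × 388 → ξ₁ = 163.3 mol/min.
V balance: n_V = 0 + 1ξ₁ − 1ξ₂ = 125 → ξ₂ = (1·163.3 − 125)/1 = 38.35 mol/min.
Outlet amounts (n = n₀ + Σ ν·ξ):
  Q: 388 − 1(163.3) = 224.7
  V: 0 + 1(163.3) − 1(38.35) = 125
  U: 0 + 2(38.35) = 76.7

76.7 mol/min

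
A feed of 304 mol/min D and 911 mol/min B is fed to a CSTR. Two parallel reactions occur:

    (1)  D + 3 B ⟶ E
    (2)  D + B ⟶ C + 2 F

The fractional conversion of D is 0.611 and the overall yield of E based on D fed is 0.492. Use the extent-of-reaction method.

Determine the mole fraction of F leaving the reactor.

0.0902

Yield of E: 1ξ₁ / 304 = 0.492 → ξ₁ = 149.6 mol/min.
Conversion of D: 1ξ₁ + 1ξ₂ = 0.611 × 304 = 185.7 → ξ₂ = 36.18 mol/min.
Outlet amounts (n = n₀ + Σ ν·ξ):
  D: 304 − 1(149.6) − 1(36.18) = 118.3
  B: 911 − 3(149.6) − 1(36.18) = 426.1
  E: 0 + 1(149.6) = 149.6
  C: 0 + 1(36.18) = 36.18
  F: 0 + 2(36.18) = 72.35
Total out = 802.5 mol/min; y_F = 72.35 / 802.5 = 0.09016.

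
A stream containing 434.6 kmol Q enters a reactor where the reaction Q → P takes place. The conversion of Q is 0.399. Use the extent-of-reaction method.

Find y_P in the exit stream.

0.399

Q reacted = 0.399 × 434.6 = 173.4 kmol; ν_Q = −1, so ξ = 173.4/1 = 173.4 kmol.
Outlet amounts (n = n₀ + ν ξ):
  Q: 434.6 − 1(173.4) = 261.2
  P: 0 + 1(173.4) = 173.4
Total out = 434.6 kmol; y_P = 173.4 / 434.6 = 0.399.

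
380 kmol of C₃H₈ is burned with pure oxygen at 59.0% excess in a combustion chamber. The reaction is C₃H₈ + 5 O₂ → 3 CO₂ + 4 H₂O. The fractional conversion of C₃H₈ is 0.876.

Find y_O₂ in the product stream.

0.363

Stoichiometric O₂ = 5 × 380 = 1900 kmol; O₂ fed = 1900 × 1.590 = 3021 kmol.
Fuel reacted = 0.876 × 380 → ξ = 332.9 kmol.
Outlet (n = n₀ + ν ξ):
  C₃H₈: 380 − 1(332.9) = 47.12
  O₂: 3021 − 5(332.9) = 1357
  CO₂: 0 + 3(332.9) = 998.6
  H₂O: 0 + 4(332.9) = 1332
Total out = 3734 kmol; y_O₂ = 1357 / 3734 = 0.3633.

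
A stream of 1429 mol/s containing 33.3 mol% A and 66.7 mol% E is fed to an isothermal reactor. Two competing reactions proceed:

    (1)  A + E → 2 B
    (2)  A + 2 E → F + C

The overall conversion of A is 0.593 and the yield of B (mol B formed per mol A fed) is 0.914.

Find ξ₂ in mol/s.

ξ₂ = 64.7 mol/s

Yield of B: 2ξ₁ / 475.9 = 0.914 → ξ₁ = 217.5 mol/s.
Conversion of A: 1ξ₁ + 1ξ₂ = 0.593 × 475.9 = 282.2 → ξ₂ = 64.72 mol/s.
Outlet amounts (n = n₀ + Σ ν·ξ):
  A: 475.9 − 1(217.5) − 1(64.72) = 193.7
  E: 953.1 − 1(217.5) − 2(64.72) = 606.2
  B: 0 + 2(217.5) = 434.9
  F: 0 + 1(64.72) = 64.72
  C: 0 + 1(64.72) = 64.72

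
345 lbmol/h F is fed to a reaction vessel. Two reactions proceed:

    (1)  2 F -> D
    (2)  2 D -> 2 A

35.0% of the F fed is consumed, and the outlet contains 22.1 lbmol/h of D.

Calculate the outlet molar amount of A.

Conversion of F: F consumed = 2ξ₁ = 0.35 × 345 → ξ₁ = 60.37 lbmol/h.
D balance: n_D = 0 + 1ξ₁ − 2ξ₂ = 22.1 → ξ₂ = (1·60.37 − 22.1)/2 = 19.14 lbmol/h.
Outlet amounts (n = n₀ + Σ ν·ξ):
  F: 345 − 2(60.37) = 224.2
  D: 0 + 1(60.37) − 2(19.14) = 22.1
  A: 0 + 2(19.14) = 38.27

38.3 lbmol/h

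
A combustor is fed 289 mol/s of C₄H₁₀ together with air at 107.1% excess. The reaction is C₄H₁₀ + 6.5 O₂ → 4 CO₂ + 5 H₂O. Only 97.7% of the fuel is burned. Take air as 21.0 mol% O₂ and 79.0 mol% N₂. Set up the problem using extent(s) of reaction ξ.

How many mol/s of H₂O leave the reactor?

1410 mol/s

Stoichiometric O₂ = 6.5 × 289 = 1878 mol/s; O₂ fed = 1878 × 2.071 = 3890 mol/s.
N₂ fed = 3890 × 79/21 = 14640 mol/s.
Fuel reacted = 0.977 × 289 → ξ = 282.4 mol/s.
Outlet (n = n₀ + ν ξ):
  C₄H₁₀: 289 − 1(282.4) = 6.647
  O₂: 3890 − 6.5(282.4) = 2055
  N₂: 14640 (inert)
  CO₂: 0 + 4(282.4) = 1129
  H₂O: 0 + 5(282.4) = 1412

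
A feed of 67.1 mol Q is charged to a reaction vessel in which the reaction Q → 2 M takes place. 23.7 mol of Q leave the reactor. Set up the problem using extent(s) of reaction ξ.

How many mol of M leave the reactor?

86.8 mol

For Q: n = n₀ − 1ξ → 23.7 = 67.1 − 1ξ, giving ξ = 43.4 mol.
Outlet amounts (n = n₀ + ν ξ):
  Q: 67.1 − 1(43.4) = 23.7
  M: 0 + 2(43.4) = 86.8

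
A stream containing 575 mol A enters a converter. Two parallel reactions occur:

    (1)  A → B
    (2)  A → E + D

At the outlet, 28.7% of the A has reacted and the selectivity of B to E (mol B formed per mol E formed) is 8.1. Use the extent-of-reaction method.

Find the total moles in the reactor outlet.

593 mol

Conversion of A: A consumed = 0.287 × 575 = 165 mol = 1ξ₁ + 1ξ₂.
Selectivity: 1ξ₁ / (1ξ₂) = 8.1 → ξ₁ = 8.1 ξ₂.
Substitute: (1·8.1 + 1) ξ₂ = 165 → ξ₂ = 18.13 mol, ξ₁ = 146.9 mol.
Outlet amounts (n = n₀ + Σ ν·ξ):
  A: 575 − 1(146.9) − 1(18.13) = 410
  B: 0 + 1(146.9) = 146.9
  E: 0 + 1(18.13) = 18.13
  D: 0 + 1(18.13) = 18.13
Total out = 410 + 146.9 + 18.13 + 18.13 = 593.1 mol.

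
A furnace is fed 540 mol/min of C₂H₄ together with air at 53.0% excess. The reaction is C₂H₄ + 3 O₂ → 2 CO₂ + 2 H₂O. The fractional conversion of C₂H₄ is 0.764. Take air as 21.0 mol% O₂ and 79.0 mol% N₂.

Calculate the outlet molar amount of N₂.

9320 mol/min

Stoichiometric O₂ = 3 × 540 = 1620 mol/min; O₂ fed = 1620 × 1.530 = 2479 mol/min.
N₂ fed = 2479 × 79/21 = 9324 mol/min.
Fuel reacted = 0.764 × 540 → ξ = 412.6 mol/min.
Outlet (n = n₀ + ν ξ):
  C₂H₄: 540 − 1(412.6) = 127.4
  O₂: 2479 − 3(412.6) = 1241
  N₂: 9324 (inert)
  CO₂: 0 + 2(412.6) = 825.1
  H₂O: 0 + 2(412.6) = 825.1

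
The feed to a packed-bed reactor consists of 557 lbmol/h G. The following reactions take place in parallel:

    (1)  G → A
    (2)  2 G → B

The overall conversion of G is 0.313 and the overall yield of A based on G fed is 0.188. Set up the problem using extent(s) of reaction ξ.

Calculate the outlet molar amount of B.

34.8 lbmol/h

Yield of A: 1ξ₁ / 557 = 0.188 → ξ₁ = 104.7 lbmol/h.
Conversion of G: 1ξ₁ + 2ξ₂ = 0.313 × 557 = 174.3 → ξ₂ = 34.81 lbmol/h.
Outlet amounts (n = n₀ + Σ ν·ξ):
  G: 557 − 1(104.7) − 2(34.81) = 382.7
  A: 0 + 1(104.7) = 104.7
  B: 0 + 1(34.81) = 34.81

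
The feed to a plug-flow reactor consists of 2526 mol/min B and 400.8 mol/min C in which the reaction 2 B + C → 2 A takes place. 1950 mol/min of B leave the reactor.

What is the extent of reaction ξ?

ξ = 288 mol/min

For B: n = n₀ − 2ξ → 1950 = 2526 − 2ξ, giving ξ = 288 mol/min.
Outlet amounts (n = n₀ + ν ξ):
  B: 2526 − 2(288) = 1950
  C: 400.8 − 1(288) = 112.8
  A: 0 + 2(288) = 576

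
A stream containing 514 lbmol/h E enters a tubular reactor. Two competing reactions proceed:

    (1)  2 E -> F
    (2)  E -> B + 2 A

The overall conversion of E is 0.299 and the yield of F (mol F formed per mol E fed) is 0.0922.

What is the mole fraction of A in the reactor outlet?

Yield of F: 1ξ₁ / 514 = 0.0922 → ξ₁ = 47.39 lbmol/h.
Conversion of E: 2ξ₁ + 1ξ₂ = 0.299 × 514 = 153.7 → ξ₂ = 58.9 lbmol/h.
Outlet amounts (n = n₀ + Σ ν·ξ):
  E: 514 − 2(47.39) − 1(58.9) = 360.3
  F: 0 + 1(47.39) = 47.39
  B: 0 + 1(58.9) = 58.9
  A: 0 + 2(58.9) = 117.8
Total out = 584.4 lbmol/h; y_A = 117.8 / 584.4 = 0.2016.

0.202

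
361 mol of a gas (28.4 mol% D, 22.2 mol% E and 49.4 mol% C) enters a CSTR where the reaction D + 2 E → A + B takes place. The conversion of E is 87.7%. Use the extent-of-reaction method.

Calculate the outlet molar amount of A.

35.1 mol

E reacted = 0.877 × 80.14 = 70.28 mol; ν_E = −2, so ξ = 70.28/2 = 35.14 mol.
Outlet amounts (n = n₀ + ν ξ):
  D: 102.5 − 1(35.14) = 67.38
  E: 80.14 − 2(35.14) = 9.857
  A: 0 + 1(35.14) = 35.14
  B: 0 + 1(35.14) = 35.14
  C: 178.3 (inert)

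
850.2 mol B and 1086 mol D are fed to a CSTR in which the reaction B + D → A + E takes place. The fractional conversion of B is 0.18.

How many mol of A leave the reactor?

153 mol

B reacted = 0.18 × 850.2 = 153 mol; ν_B = −1, so ξ = 153/1 = 153 mol.
Outlet amounts (n = n₀ + ν ξ):
  B: 850.2 − 1(153) = 697.2
  D: 1086 − 1(153) = 933
  A: 0 + 1(153) = 153
  E: 0 + 1(153) = 153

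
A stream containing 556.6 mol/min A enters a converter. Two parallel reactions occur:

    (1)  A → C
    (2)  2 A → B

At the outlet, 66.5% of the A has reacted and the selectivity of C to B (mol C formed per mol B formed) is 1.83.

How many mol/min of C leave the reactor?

Conversion of A: A consumed = 0.665 × 556.6 = 370.1 mol/min = 1ξ₁ + 2ξ₂.
Selectivity: 1ξ₁ / (1ξ₂) = 1.83 → ξ₁ = 1.83 ξ₂.
Substitute: (1·1.83 + 2) ξ₂ = 370.1 → ξ₂ = 96.64 mol/min, ξ₁ = 176.9 mol/min.
Outlet amounts (n = n₀ + Σ ν·ξ):
  A: 556.6 − 1(176.9) − 2(96.64) = 186.5
  C: 0 + 1(176.9) = 176.9
  B: 0 + 1(96.64) = 96.64

177 mol/min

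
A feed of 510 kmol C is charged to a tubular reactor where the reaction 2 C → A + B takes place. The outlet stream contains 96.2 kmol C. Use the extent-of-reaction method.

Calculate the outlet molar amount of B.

For C: n = n₀ − 2ξ → 96.2 = 510 − 2ξ, giving ξ = 206.9 kmol.
Outlet amounts (n = n₀ + ν ξ):
  C: 510 − 2(206.9) = 96.2
  A: 0 + 1(206.9) = 206.9
  B: 0 + 1(206.9) = 206.9

207 kmol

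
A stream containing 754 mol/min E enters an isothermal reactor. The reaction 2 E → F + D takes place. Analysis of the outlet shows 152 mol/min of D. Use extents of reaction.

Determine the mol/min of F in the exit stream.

For D: n = n₀ + 1ξ → 152 = 0 + 1ξ, giving ξ = 152 mol/min.
Outlet amounts (n = n₀ + ν ξ):
  E: 754 − 2(152) = 450
  F: 0 + 1(152) = 152
  D: 0 + 1(152) = 152

152 mol/min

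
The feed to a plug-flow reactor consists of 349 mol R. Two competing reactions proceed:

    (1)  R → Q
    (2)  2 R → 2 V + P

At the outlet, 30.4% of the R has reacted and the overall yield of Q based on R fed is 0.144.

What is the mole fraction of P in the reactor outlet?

0.0741

Yield of Q: 1ξ₁ / 349 = 0.144 → ξ₁ = 50.26 mol.
Conversion of R: 1ξ₁ + 2ξ₂ = 0.304 × 349 = 106.1 → ξ₂ = 27.92 mol.
Outlet amounts (n = n₀ + Σ ν·ξ):
  R: 349 − 1(50.26) − 2(27.92) = 242.9
  Q: 0 + 1(50.26) = 50.26
  V: 0 + 2(27.92) = 55.84
  P: 0 + 1(27.92) = 27.92
Total out = 376.9 mol; y_P = 27.92 / 376.9 = 0.07407.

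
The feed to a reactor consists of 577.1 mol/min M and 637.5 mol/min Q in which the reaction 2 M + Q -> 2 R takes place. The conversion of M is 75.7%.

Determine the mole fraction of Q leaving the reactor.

M reacted = 0.757 × 577.1 = 436.9 mol/min; ν_M = −2, so ξ = 436.9/2 = 218.4 mol/min.
Outlet amounts (n = n₀ + ν ξ):
  M: 577.1 − 2(218.4) = 140.2
  Q: 637.5 − 1(218.4) = 419.1
  R: 0 + 2(218.4) = 436.9
Total out = 996.2 mol/min; y_Q = 419.1 / 996.2 = 0.4207.

0.421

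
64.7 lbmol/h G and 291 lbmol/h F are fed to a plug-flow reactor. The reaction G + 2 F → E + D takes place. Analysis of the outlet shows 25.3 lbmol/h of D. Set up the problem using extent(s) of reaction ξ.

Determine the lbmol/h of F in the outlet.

For D: n = n₀ + 1ξ → 25.3 = 0 + 1ξ, giving ξ = 25.3 lbmol/h.
Outlet amounts (n = n₀ + ν ξ):
  G: 64.7 − 1(25.3) = 39.4
  F: 291 − 2(25.3) = 240.4
  E: 0 + 1(25.3) = 25.3
  D: 0 + 1(25.3) = 25.3

240 lbmol/h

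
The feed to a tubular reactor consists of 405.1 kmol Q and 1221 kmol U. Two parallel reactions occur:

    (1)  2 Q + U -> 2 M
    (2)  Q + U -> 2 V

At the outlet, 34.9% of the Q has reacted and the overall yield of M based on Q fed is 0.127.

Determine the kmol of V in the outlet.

Yield of M: 2ξ₁ / 405.1 = 0.127 → ξ₁ = 25.72 kmol.
Conversion of Q: 2ξ₁ + 1ξ₂ = 0.349 × 405.1 = 141.4 → ξ₂ = 89.93 kmol.
Outlet amounts (n = n₀ + Σ ν·ξ):
  Q: 405.1 − 2(25.72) − 1(89.93) = 263.7
  U: 1221 − 1(25.72) − 1(89.93) = 1105
  M: 0 + 2(25.72) = 51.45
  V: 0 + 2(89.93) = 179.9

180 kmol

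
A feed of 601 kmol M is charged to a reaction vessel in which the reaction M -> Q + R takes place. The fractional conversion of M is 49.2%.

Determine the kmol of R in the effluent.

M reacted = 0.492 × 601 = 295.7 kmol; ν_M = −1, so ξ = 295.7/1 = 295.7 kmol.
Outlet amounts (n = n₀ + ν ξ):
  M: 601 − 1(295.7) = 305.3
  Q: 0 + 1(295.7) = 295.7
  R: 0 + 1(295.7) = 295.7

296 kmol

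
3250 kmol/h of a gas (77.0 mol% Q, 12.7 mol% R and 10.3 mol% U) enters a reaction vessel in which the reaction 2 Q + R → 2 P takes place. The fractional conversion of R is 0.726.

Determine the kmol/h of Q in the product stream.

R reacted = 0.726 × 412.8 = 299.7 kmol/h; ν_R = −1, so ξ = 299.7/1 = 299.7 kmol/h.
Outlet amounts (n = n₀ + ν ξ):
  Q: 2502 − 2(299.7) = 1903
  R: 412.8 − 1(299.7) = 113.1
  P: 0 + 2(299.7) = 599.3
  U: 334.8 (inert)

1900 kmol/h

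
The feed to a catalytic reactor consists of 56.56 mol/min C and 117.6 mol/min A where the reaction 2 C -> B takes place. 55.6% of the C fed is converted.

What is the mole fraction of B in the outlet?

0.0992

C reacted = 0.556 × 56.56 = 31.45 mol/min; ν_C = −2, so ξ = 31.45/2 = 15.72 mol/min.
Outlet amounts (n = n₀ + ν ξ):
  C: 56.56 − 2(15.72) = 25.11
  B: 0 + 1(15.72) = 15.72
  A: 117.6 (inert)
Total out = 158.4 mol/min; y_B = 15.72 / 158.4 = 0.09924.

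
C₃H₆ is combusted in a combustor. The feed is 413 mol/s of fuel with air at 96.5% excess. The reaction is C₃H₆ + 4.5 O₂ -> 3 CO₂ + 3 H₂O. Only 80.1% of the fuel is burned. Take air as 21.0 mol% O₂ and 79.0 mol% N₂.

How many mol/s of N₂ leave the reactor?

Stoichiometric O₂ = 4.5 × 413 = 1858 mol/s; O₂ fed = 1858 × 1.965 = 3652 mol/s.
N₂ fed = 3652 × 79/21 = 13740 mol/s.
Fuel reacted = 0.801 × 413 → ξ = 330.8 mol/s.
Outlet (n = n₀ + ν ξ):
  C₃H₆: 413 − 1(330.8) = 82.19
  O₂: 3652 − 4.5(330.8) = 2163
  N₂: 13740 (inert)
  CO₂: 0 + 3(330.8) = 992.4
  H₂O: 0 + 3(330.8) = 992.4

13700 mol/s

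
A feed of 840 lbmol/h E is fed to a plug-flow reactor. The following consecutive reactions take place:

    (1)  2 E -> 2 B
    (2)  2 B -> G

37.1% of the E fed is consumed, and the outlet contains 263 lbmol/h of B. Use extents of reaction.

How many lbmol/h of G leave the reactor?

Conversion of E: E consumed = 2ξ₁ = 0.371 × 840 → ξ₁ = 155.8 lbmol/h.
B balance: n_B = 0 + 2ξ₁ − 2ξ₂ = 263 → ξ₂ = (2·155.8 − 263)/2 = 24.32 lbmol/h.
Outlet amounts (n = n₀ + Σ ν·ξ):
  E: 840 − 2(155.8) = 528.4
  B: 0 + 2(155.8) − 2(24.32) = 263
  G: 0 + 1(24.32) = 24.32

24.3 lbmol/h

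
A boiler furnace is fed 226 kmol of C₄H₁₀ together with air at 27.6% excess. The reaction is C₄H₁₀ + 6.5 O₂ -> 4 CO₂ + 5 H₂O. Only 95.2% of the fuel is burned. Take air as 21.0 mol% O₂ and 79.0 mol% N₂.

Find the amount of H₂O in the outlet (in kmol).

Stoichiometric O₂ = 6.5 × 226 = 1469 kmol; O₂ fed = 1469 × 1.276 = 1874 kmol.
N₂ fed = 1874 × 79/21 = 7051 kmol.
Fuel reacted = 0.952 × 226 → ξ = 215.2 kmol.
Outlet (n = n₀ + ν ξ):
  C₄H₁₀: 226 − 1(215.2) = 10.85
  O₂: 1874 − 6.5(215.2) = 476
  N₂: 7051 (inert)
  CO₂: 0 + 4(215.2) = 860.6
  H₂O: 0 + 5(215.2) = 1076

1080 kmol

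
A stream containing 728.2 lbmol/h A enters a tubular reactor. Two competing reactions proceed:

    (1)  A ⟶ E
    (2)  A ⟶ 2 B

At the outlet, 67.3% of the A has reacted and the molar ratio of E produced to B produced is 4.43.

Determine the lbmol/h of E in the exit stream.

Conversion of A: A consumed = 0.673 × 728.2 = 490.1 lbmol/h = 1ξ₁ + 1ξ₂.
Selectivity: 1ξ₁ / (2ξ₂) = 4.43 → ξ₁ = 8.86 ξ₂.
Substitute: (1·8.86 + 1) ξ₂ = 490.1 → ξ₂ = 49.7 lbmol/h, ξ₁ = 440.4 lbmol/h.
Outlet amounts (n = n₀ + Σ ν·ξ):
  A: 728.2 − 1(440.4) − 1(49.7) = 238.1
  E: 0 + 1(440.4) = 440.4
  B: 0 + 2(49.7) = 99.41

440 lbmol/h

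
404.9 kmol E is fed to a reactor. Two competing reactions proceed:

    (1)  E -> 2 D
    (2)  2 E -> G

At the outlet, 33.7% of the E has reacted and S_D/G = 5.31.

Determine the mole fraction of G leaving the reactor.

Conversion of E: E consumed = 0.337 × 404.9 = 136.5 kmol = 1ξ₁ + 2ξ₂.
Selectivity: 2ξ₁ / (1ξ₂) = 5.31 → ξ₁ = 2.655 ξ₂.
Substitute: (1·2.655 + 2) ξ₂ = 136.5 → ξ₂ = 29.31 kmol, ξ₁ = 77.83 kmol.
Outlet amounts (n = n₀ + Σ ν·ξ):
  E: 404.9 − 1(77.83) − 2(29.31) = 268.4
  D: 0 + 2(77.83) = 155.7
  G: 0 + 1(29.31) = 29.31
Total out = 453.4 kmol; y_G = 29.31 / 453.4 = 0.06465.

0.0646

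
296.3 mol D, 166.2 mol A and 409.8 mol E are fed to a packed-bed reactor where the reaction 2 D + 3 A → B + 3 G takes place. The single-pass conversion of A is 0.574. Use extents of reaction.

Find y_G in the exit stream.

0.114

A reacted = 0.574 × 166.2 = 95.4 mol; ν_A = −3, so ξ = 95.4/3 = 31.8 mol.
Outlet amounts (n = n₀ + ν ξ):
  D: 296.3 − 2(31.8) = 232.7
  A: 166.2 − 3(31.8) = 70.8
  B: 0 + 1(31.8) = 31.8
  G: 0 + 3(31.8) = 95.4
  E: 409.8 (inert)
Total out = 840.5 mol; y_G = 95.4 / 840.5 = 0.1135.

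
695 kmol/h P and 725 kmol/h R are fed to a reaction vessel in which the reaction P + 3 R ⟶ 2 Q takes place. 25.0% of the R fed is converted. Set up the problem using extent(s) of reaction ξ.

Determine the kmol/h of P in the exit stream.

R reacted = 0.25 × 725 = 181.2 kmol/h; ν_R = −3, so ξ = 181.2/3 = 60.42 kmol/h.
Outlet amounts (n = n₀ + ν ξ):
  P: 695 − 1(60.42) = 634.6
  R: 725 − 3(60.42) = 543.8
  Q: 0 + 2(60.42) = 120.8

635 kmol/h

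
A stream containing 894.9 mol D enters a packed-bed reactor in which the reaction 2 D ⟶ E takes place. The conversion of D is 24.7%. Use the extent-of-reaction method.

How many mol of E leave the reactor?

D reacted = 0.247 × 894.9 = 221 mol; ν_D = −2, so ξ = 221/2 = 110.5 mol.
Outlet amounts (n = n₀ + ν ξ):
  D: 894.9 − 2(110.5) = 673.9
  E: 0 + 1(110.5) = 110.5

111 mol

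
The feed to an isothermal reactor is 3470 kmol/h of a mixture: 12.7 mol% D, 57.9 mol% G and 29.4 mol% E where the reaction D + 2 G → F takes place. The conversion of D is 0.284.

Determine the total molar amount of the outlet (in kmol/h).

3220 kmol/h

D reacted = 0.284 × 440.7 = 125.2 kmol/h; ν_D = −1, so ξ = 125.2/1 = 125.2 kmol/h.
Outlet amounts (n = n₀ + ν ξ):
  D: 440.7 − 1(125.2) = 315.5
  G: 2009 − 2(125.2) = 1759
  F: 0 + 1(125.2) = 125.2
  E: 1020 (inert)
Total out = 315.5 + 1759 + 125.2 + 1020 = 3220 kmol/h.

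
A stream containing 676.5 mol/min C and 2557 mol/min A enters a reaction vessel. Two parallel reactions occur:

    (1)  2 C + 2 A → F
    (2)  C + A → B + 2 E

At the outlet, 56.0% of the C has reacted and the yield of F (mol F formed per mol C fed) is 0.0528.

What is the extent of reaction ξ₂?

ξ₂ = 307 mol/min

Yield of F: 1ξ₁ / 676.5 = 0.0528 → ξ₁ = 35.72 mol/min.
Conversion of C: 2ξ₁ + 1ξ₂ = 0.56 × 676.5 = 378.8 → ξ₂ = 307.4 mol/min.
Outlet amounts (n = n₀ + Σ ν·ξ):
  C: 676.5 − 2(35.72) − 1(307.4) = 297.7
  A: 2557 − 2(35.72) − 1(307.4) = 2178
  F: 0 + 1(35.72) = 35.72
  B: 0 + 1(307.4) = 307.4
  E: 0 + 2(307.4) = 614.8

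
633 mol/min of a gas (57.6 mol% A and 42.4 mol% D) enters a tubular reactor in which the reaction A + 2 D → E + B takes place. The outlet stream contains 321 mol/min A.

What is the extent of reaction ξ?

ξ = 43.6 mol/min

For A: n = n₀ − 1ξ → 321 = 364.6 − 1ξ, giving ξ = 43.61 mol/min.
Outlet amounts (n = n₀ + ν ξ):
  A: 364.6 − 1(43.61) = 321
  D: 268.4 − 2(43.61) = 181.2
  E: 0 + 1(43.61) = 43.61
  B: 0 + 1(43.61) = 43.61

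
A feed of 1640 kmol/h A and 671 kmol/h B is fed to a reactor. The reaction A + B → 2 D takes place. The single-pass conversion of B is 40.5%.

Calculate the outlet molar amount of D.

B reacted = 0.405 × 671 = 271.8 kmol/h; ν_B = −1, so ξ = 271.8/1 = 271.8 kmol/h.
Outlet amounts (n = n₀ + ν ξ):
  A: 1640 − 1(271.8) = 1368
  B: 671 − 1(271.8) = 399.2
  D: 0 + 2(271.8) = 543.5

544 kmol/h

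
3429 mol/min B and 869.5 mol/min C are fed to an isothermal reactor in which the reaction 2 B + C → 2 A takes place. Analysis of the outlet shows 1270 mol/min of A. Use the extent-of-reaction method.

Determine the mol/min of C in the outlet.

For A: n = n₀ + 2ξ → 1270 = 0 + 2ξ, giving ξ = 635 mol/min.
Outlet amounts (n = n₀ + ν ξ):
  B: 3429 − 2(635) = 2159
  C: 869.5 − 1(635) = 234.5
  A: 0 + 2(635) = 1270

234 mol/min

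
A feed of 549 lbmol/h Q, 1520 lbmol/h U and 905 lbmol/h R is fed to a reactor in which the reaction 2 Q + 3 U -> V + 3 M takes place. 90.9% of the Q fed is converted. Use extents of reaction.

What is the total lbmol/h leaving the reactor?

Q reacted = 0.909 × 549 = 499 lbmol/h; ν_Q = −2, so ξ = 499/2 = 249.5 lbmol/h.
Outlet amounts (n = n₀ + ν ξ):
  Q: 549 − 2(249.5) = 49.96
  U: 1520 − 3(249.5) = 771.4
  V: 0 + 1(249.5) = 249.5
  M: 0 + 3(249.5) = 748.6
  R: 905 (inert)
Total out = 49.96 + 771.4 + 249.5 + 748.6 + 905 = 2724 lbmol/h.

2720 lbmol/h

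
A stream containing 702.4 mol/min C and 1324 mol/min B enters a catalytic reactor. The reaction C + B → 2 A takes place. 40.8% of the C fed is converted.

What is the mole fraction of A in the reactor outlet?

0.283

C reacted = 0.408 × 702.4 = 286.6 mol/min; ν_C = −1, so ξ = 286.6/1 = 286.6 mol/min.
Outlet amounts (n = n₀ + ν ξ):
  C: 702.4 − 1(286.6) = 415.8
  B: 1324 − 1(286.6) = 1037
  A: 0 + 2(286.6) = 573.2
Total out = 2026 mol/min; y_A = 573.2 / 2026 = 0.2828.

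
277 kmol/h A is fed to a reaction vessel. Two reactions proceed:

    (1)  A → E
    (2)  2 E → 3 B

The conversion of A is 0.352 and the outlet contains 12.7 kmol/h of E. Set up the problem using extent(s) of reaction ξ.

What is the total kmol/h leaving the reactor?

Conversion of A: A consumed = 1ξ₁ = 0.352 × 277 → ξ₁ = 97.5 kmol/h.
E balance: n_E = 0 + 1ξ₁ − 2ξ₂ = 12.7 → ξ₂ = (1·97.5 − 12.7)/2 = 42.4 kmol/h.
Outlet amounts (n = n₀ + Σ ν·ξ):
  A: 277 − 1(97.5) = 179.5
  E: 0 + 1(97.5) − 2(42.4) = 12.7
  B: 0 + 3(42.4) = 127.2
Total out = 179.5 + 12.7 + 127.2 = 319.4 kmol/h.

319 kmol/h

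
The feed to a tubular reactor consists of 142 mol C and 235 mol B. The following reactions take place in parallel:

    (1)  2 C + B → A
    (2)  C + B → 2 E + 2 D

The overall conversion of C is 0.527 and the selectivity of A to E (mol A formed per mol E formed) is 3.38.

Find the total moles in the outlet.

318 mol

Conversion of C: C consumed = 0.527 × 142 = 74.83 mol = 2ξ₁ + 1ξ₂.
Selectivity: 1ξ₁ / (2ξ₂) = 3.38 → ξ₁ = 6.76 ξ₂.
Substitute: (2·6.76 + 1) ξ₂ = 74.83 → ξ₂ = 5.154 mol, ξ₁ = 34.84 mol.
Outlet amounts (n = n₀ + Σ ν·ξ):
  C: 142 − 2(34.84) − 1(5.154) = 67.17
  B: 235 − 1(34.84) − 1(5.154) = 195
  A: 0 + 1(34.84) = 34.84
  E: 0 + 2(5.154) = 10.31
  D: 0 + 2(5.154) = 10.31
Total out = 67.17 + 195 + 34.84 + 10.31 + 10.31 = 317.6 mol.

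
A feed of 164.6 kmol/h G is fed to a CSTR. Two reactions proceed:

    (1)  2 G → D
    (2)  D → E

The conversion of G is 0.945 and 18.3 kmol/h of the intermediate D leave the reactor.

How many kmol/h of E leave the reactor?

59.5 kmol/h

Conversion of G: G consumed = 2ξ₁ = 0.945 × 164.6 → ξ₁ = 77.77 kmol/h.
D balance: n_D = 0 + 1ξ₁ − 1ξ₂ = 18.3 → ξ₂ = (1·77.77 − 18.3)/1 = 59.47 kmol/h.
Outlet amounts (n = n₀ + Σ ν·ξ):
  G: 164.6 − 2(77.77) = 9.053
  D: 0 + 1(77.77) − 1(59.47) = 18.3
  E: 0 + 1(59.47) = 59.47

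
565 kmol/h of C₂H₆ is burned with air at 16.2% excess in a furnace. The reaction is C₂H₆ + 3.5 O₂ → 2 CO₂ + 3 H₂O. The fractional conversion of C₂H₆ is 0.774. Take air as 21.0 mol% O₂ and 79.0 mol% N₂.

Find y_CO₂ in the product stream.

Stoichiometric O₂ = 3.5 × 565 = 1978 kmol/h; O₂ fed = 1978 × 1.162 = 2298 kmol/h.
N₂ fed = 2298 × 79/21 = 8644 kmol/h.
Fuel reacted = 0.774 × 565 → ξ = 437.3 kmol/h.
Outlet (n = n₀ + ν ξ):
  C₂H₆: 565 − 1(437.3) = 127.7
  O₂: 2298 − 3.5(437.3) = 767.3
  N₂: 8644 (inert)
  CO₂: 0 + 2(437.3) = 874.6
  H₂O: 0 + 3(437.3) = 1312
Total out = 11730 kmol/h; y_CO₂ = 874.6 / 11730 = 0.07459.

0.0746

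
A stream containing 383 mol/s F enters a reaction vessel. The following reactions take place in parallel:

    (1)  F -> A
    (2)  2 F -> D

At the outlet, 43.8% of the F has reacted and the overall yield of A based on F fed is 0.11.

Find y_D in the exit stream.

0.196

Yield of A: 1ξ₁ / 383 = 0.11 → ξ₁ = 42.13 mol/s.
Conversion of F: 1ξ₁ + 2ξ₂ = 0.438 × 383 = 167.8 → ξ₂ = 62.81 mol/s.
Outlet amounts (n = n₀ + Σ ν·ξ):
  F: 383 − 1(42.13) − 2(62.81) = 215.2
  A: 0 + 1(42.13) = 42.13
  D: 0 + 1(62.81) = 62.81
Total out = 320.2 mol/s; y_D = 62.81 / 320.2 = 0.1962.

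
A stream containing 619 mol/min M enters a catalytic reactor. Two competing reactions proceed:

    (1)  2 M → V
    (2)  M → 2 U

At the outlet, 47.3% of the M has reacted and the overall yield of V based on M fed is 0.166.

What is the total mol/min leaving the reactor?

Yield of V: 1ξ₁ / 619 = 0.166 → ξ₁ = 102.8 mol/min.
Conversion of M: 2ξ₁ + 1ξ₂ = 0.473 × 619 = 292.8 → ξ₂ = 87.28 mol/min.
Outlet amounts (n = n₀ + Σ ν·ξ):
  M: 619 − 2(102.8) − 1(87.28) = 326.2
  V: 0 + 1(102.8) = 102.8
  U: 0 + 2(87.28) = 174.6
Total out = 326.2 + 102.8 + 174.6 = 603.5 mol/min.

604 mol/min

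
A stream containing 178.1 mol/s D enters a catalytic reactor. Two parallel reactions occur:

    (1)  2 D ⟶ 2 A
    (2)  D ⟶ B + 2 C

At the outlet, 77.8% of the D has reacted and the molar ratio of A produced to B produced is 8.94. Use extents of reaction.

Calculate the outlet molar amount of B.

13.9 mol/s

Conversion of D: D consumed = 0.778 × 178.1 = 138.6 mol/s = 2ξ₁ + 1ξ₂.
Selectivity: 2ξ₁ / (1ξ₂) = 8.94 → ξ₁ = 4.47 ξ₂.
Substitute: (2·4.47 + 1) ξ₂ = 138.6 → ξ₂ = 13.94 mol/s, ξ₁ = 62.31 mol/s.
Outlet amounts (n = n₀ + Σ ν·ξ):
  D: 178.1 − 2(62.31) − 1(13.94) = 39.54
  A: 0 + 2(62.31) = 124.6
  B: 0 + 1(13.94) = 13.94
  C: 0 + 2(13.94) = 27.88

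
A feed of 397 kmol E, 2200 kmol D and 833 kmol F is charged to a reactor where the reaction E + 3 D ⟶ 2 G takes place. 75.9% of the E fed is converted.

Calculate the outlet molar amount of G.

603 kmol

E reacted = 0.759 × 397 = 301.3 kmol; ν_E = −1, so ξ = 301.3/1 = 301.3 kmol.
Outlet amounts (n = n₀ + ν ξ):
  E: 397 − 1(301.3) = 95.68
  D: 2200 − 3(301.3) = 1296
  G: 0 + 2(301.3) = 602.6
  F: 833 (inert)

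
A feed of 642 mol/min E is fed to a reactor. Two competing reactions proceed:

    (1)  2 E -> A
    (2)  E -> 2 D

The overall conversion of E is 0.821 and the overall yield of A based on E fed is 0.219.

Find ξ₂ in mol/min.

ξ₂ = 246 mol/min

Yield of A: 1ξ₁ / 642 = 0.219 → ξ₁ = 140.6 mol/min.
Conversion of E: 2ξ₁ + 1ξ₂ = 0.821 × 642 = 527.1 → ξ₂ = 245.9 mol/min.
Outlet amounts (n = n₀ + Σ ν·ξ):
  E: 642 − 2(140.6) − 1(245.9) = 114.9
  A: 0 + 1(140.6) = 140.6
  D: 0 + 2(245.9) = 491.8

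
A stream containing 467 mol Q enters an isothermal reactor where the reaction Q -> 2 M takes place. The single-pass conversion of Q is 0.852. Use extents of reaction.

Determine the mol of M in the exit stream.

Q reacted = 0.852 × 467 = 397.9 mol; ν_Q = −1, so ξ = 397.9/1 = 397.9 mol.
Outlet amounts (n = n₀ + ν ξ):
  Q: 467 − 1(397.9) = 69.12
  M: 0 + 2(397.9) = 795.8

796 mol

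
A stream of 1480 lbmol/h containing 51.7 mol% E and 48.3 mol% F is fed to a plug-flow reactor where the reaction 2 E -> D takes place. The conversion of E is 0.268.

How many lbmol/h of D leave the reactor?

103 lbmol/h

E reacted = 0.268 × 765.2 = 205.1 lbmol/h; ν_E = −2, so ξ = 205.1/2 = 102.5 lbmol/h.
Outlet amounts (n = n₀ + ν ξ):
  E: 765.2 − 2(102.5) = 560.1
  D: 0 + 1(102.5) = 102.5
  F: 714.8 (inert)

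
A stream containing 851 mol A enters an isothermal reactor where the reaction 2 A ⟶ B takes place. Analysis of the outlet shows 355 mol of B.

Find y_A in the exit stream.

For B: n = n₀ + 1ξ → 355 = 0 + 1ξ, giving ξ = 355 mol.
Outlet amounts (n = n₀ + ν ξ):
  A: 851 − 2(355) = 141
  B: 0 + 1(355) = 355
Total out = 496 mol; y_A = 141 / 496 = 0.2843.

0.284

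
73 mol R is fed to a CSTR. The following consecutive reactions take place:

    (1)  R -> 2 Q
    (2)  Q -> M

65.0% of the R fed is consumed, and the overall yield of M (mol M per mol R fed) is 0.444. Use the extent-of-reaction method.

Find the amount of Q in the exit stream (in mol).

Conversion of R: R consumed = 1ξ₁ = 0.65 × 73 → ξ₁ = 47.45 mol.
Yield of M: 1ξ₂ / 73 = 0.444 → ξ₂ = 32.41 mol.
Outlet amounts (n = n₀ + Σ ν·ξ):
  R: 73 − 1(47.45) = 25.55
  Q: 0 + 2(47.45) − 1(32.41) = 62.49
  M: 0 + 1(32.41) = 32.41

62.5 mol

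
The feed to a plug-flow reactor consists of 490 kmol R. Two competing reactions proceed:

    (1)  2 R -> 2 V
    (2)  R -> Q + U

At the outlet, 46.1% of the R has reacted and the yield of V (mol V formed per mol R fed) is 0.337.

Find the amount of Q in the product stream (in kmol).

Yield of V: 2ξ₁ / 490 = 0.337 → ξ₁ = 82.57 kmol.
Conversion of R: 2ξ₁ + 1ξ₂ = 0.461 × 490 = 225.9 → ξ₂ = 60.76 kmol.
Outlet amounts (n = n₀ + Σ ν·ξ):
  R: 490 − 2(82.57) − 1(60.76) = 264.1
  V: 0 + 2(82.57) = 165.1
  Q: 0 + 1(60.76) = 60.76
  U: 0 + 1(60.76) = 60.76

60.8 kmol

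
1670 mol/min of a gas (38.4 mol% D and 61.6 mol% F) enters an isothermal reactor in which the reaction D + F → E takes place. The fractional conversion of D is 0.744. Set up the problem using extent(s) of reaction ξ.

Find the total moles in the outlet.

1190 mol/min

D reacted = 0.744 × 641.3 = 477.1 mol/min; ν_D = −1, so ξ = 477.1/1 = 477.1 mol/min.
Outlet amounts (n = n₀ + ν ξ):
  D: 641.3 − 1(477.1) = 164.2
  F: 1029 − 1(477.1) = 551.6
  E: 0 + 1(477.1) = 477.1
Total out = 164.2 + 551.6 + 477.1 = 1193 mol/min.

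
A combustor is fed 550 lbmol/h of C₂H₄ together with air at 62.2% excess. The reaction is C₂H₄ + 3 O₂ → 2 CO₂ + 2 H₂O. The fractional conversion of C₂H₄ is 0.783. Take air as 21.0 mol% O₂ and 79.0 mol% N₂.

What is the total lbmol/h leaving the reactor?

13300 lbmol/h

Stoichiometric O₂ = 3 × 550 = 1650 lbmol/h; O₂ fed = 1650 × 1.622 = 2676 lbmol/h.
N₂ fed = 2676 × 79/21 = 10070 lbmol/h.
Fuel reacted = 0.783 × 550 → ξ = 430.7 lbmol/h.
Outlet (n = n₀ + ν ξ):
  C₂H₄: 550 − 1(430.7) = 119.3
  O₂: 2676 − 3(430.7) = 1384
  N₂: 10070 (inert)
  CO₂: 0 + 2(430.7) = 861.3
  H₂O: 0 + 2(430.7) = 861.3
Total out = 119.3 + 1384 + 10070 + 861.3 + 861.3 = 13290 lbmol/h.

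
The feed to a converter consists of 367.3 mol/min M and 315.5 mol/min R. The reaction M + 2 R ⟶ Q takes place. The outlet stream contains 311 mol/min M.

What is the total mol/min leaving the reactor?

For M: n = n₀ − 1ξ → 311 = 367.3 − 1ξ, giving ξ = 56.3 mol/min.
Outlet amounts (n = n₀ + ν ξ):
  M: 367.3 − 1(56.3) = 311
  R: 315.5 − 2(56.3) = 202.9
  Q: 0 + 1(56.3) = 56.3
Total out = 311 + 202.9 + 56.3 = 570.2 mol/min.

570 mol/min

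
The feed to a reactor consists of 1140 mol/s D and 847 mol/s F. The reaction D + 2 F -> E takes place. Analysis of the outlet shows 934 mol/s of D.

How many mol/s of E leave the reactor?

For D: n = n₀ − 1ξ → 934 = 1140 − 1ξ, giving ξ = 206 mol/s.
Outlet amounts (n = n₀ + ν ξ):
  D: 1140 − 1(206) = 934
  F: 847 − 2(206) = 435
  E: 0 + 1(206) = 206

206 mol/s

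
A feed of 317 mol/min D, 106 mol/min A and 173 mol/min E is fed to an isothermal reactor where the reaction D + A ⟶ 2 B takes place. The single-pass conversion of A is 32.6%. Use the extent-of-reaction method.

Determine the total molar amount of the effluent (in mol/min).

A reacted = 0.326 × 106 = 34.56 mol/min; ν_A = −1, so ξ = 34.56/1 = 34.56 mol/min.
Outlet amounts (n = n₀ + ν ξ):
  D: 317 − 1(34.56) = 282.4
  A: 106 − 1(34.56) = 71.44
  B: 0 + 2(34.56) = 69.11
  E: 173 (inert)
Total out = 282.4 + 71.44 + 69.11 + 173 = 596 mol/min.

596 mol/min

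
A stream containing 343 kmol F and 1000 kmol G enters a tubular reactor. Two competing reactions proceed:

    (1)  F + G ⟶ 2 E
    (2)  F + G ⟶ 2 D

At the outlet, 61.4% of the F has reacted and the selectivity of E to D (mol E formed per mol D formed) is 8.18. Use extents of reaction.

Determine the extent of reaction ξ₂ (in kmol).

Conversion of F: F consumed = 0.614 × 343 = 210.6 kmol = 1ξ₁ + 1ξ₂.
Selectivity: 2ξ₁ / (2ξ₂) = 8.18 → ξ₁ = 8.18 ξ₂.
Substitute: (1·8.18 + 1) ξ₂ = 210.6 → ξ₂ = 22.94 kmol, ξ₁ = 187.7 kmol.
Outlet amounts (n = n₀ + Σ ν·ξ):
  F: 343 − 1(187.7) − 1(22.94) = 132.4
  G: 1000 − 1(187.7) − 1(22.94) = 789.4
  E: 0 + 2(187.7) = 375.3
  D: 0 + 2(22.94) = 45.88

ξ₂ = 22.9 kmol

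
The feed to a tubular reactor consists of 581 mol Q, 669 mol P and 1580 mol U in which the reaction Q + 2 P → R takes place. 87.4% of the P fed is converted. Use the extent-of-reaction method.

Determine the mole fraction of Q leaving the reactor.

0.129

P reacted = 0.874 × 669 = 584.7 mol; ν_P = −2, so ξ = 584.7/2 = 292.4 mol.
Outlet amounts (n = n₀ + ν ξ):
  Q: 581 − 1(292.4) = 288.6
  P: 669 − 2(292.4) = 84.29
  R: 0 + 1(292.4) = 292.4
  U: 1580 (inert)
Total out = 2245 mol; y_Q = 288.6 / 2245 = 0.1286.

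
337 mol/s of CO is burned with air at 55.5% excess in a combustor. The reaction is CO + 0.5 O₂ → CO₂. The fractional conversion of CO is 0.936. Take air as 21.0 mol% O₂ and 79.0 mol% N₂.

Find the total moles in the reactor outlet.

1430 mol/s

Stoichiometric O₂ = 0.5 × 337 = 168.5 mol/s; O₂ fed = 168.5 × 1.555 = 262 mol/s.
N₂ fed = 262 × 79/21 = 985.7 mol/s.
Fuel reacted = 0.936 × 337 → ξ = 315.4 mol/s.
Outlet (n = n₀ + ν ξ):
  CO: 337 − 1(315.4) = 21.57
  O₂: 262 − 0.5(315.4) = 104.3
  N₂: 985.7 (inert)
  CO₂: 0 + 1(315.4) = 315.4
Total out = 21.57 + 104.3 + 985.7 + 315.4 = 1427 mol/s.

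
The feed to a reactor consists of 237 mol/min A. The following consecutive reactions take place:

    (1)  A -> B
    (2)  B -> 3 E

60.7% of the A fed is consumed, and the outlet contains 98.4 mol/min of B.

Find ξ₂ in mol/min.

ξ₂ = 45.5 mol/min

Conversion of A: A consumed = 1ξ₁ = 0.607 × 237 → ξ₁ = 143.9 mol/min.
B balance: n_B = 0 + 1ξ₁ − 1ξ₂ = 98.4 → ξ₂ = (1·143.9 − 98.4)/1 = 45.46 mol/min.
Outlet amounts (n = n₀ + Σ ν·ξ):
  A: 237 − 1(143.9) = 93.14
  B: 0 + 1(143.9) − 1(45.46) = 98.4
  E: 0 + 3(45.46) = 136.4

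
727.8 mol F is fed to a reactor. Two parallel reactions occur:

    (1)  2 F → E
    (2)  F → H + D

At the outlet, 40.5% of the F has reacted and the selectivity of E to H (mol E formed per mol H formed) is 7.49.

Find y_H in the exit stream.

0.0303

Conversion of F: F consumed = 0.405 × 727.8 = 294.8 mol = 2ξ₁ + 1ξ₂.
Selectivity: 1ξ₁ / (1ξ₂) = 7.49 → ξ₁ = 7.49 ξ₂.
Substitute: (2·7.49 + 1) ξ₂ = 294.8 → ξ₂ = 18.45 mol, ξ₁ = 138.2 mol.
Outlet amounts (n = n₀ + Σ ν·ξ):
  F: 727.8 − 2(138.2) − 1(18.45) = 433
  E: 0 + 1(138.2) = 138.2
  H: 0 + 1(18.45) = 18.45
  D: 0 + 1(18.45) = 18.45
Total out = 608.1 mol; y_H = 18.45 / 608.1 = 0.03033.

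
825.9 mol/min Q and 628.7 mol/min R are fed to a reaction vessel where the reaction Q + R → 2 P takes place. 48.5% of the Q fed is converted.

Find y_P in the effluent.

0.551

Q reacted = 0.485 × 825.9 = 400.6 mol/min; ν_Q = −1, so ξ = 400.6/1 = 400.6 mol/min.
Outlet amounts (n = n₀ + ν ξ):
  Q: 825.9 − 1(400.6) = 425.3
  R: 628.7 − 1(400.6) = 228.1
  P: 0 + 2(400.6) = 801.1
Total out = 1455 mol/min; y_P = 801.1 / 1455 = 0.5508.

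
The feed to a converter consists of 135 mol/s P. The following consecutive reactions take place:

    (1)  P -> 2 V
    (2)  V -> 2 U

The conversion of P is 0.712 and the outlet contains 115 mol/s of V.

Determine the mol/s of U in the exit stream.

154 mol/s

Conversion of P: P consumed = 1ξ₁ = 0.712 × 135 → ξ₁ = 96.12 mol/s.
V balance: n_V = 0 + 2ξ₁ − 1ξ₂ = 115 → ξ₂ = (2·96.12 − 115)/1 = 77.24 mol/s.
Outlet amounts (n = n₀ + Σ ν·ξ):
  P: 135 − 1(96.12) = 38.88
  V: 0 + 2(96.12) − 1(77.24) = 115
  U: 0 + 2(77.24) = 154.5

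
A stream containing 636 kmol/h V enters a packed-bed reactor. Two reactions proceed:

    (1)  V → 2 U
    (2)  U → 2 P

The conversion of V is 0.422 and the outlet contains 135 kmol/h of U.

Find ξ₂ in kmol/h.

Conversion of V: V consumed = 1ξ₁ = 0.422 × 636 → ξ₁ = 268.4 kmol/h.
U balance: n_U = 0 + 2ξ₁ − 1ξ₂ = 135 → ξ₂ = (2·268.4 − 135)/1 = 401.8 kmol/h.
Outlet amounts (n = n₀ + Σ ν·ξ):
  V: 636 − 1(268.4) = 367.6
  U: 0 + 2(268.4) − 1(401.8) = 135
  P: 0 + 2(401.8) = 803.6

ξ₂ = 402 kmol/h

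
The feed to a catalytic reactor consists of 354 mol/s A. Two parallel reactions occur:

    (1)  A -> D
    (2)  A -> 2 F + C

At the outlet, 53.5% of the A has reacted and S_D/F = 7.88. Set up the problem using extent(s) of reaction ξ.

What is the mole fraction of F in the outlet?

0.06

Conversion of A: A consumed = 0.535 × 354 = 189.4 mol/s = 1ξ₁ + 1ξ₂.
Selectivity: 1ξ₁ / (2ξ₂) = 7.88 → ξ₁ = 15.76 ξ₂.
Substitute: (1·15.76 + 1) ξ₂ = 189.4 → ξ₂ = 11.3 mol/s, ξ₁ = 178.1 mol/s.
Outlet amounts (n = n₀ + Σ ν·ξ):
  A: 354 − 1(178.1) − 1(11.3) = 164.6
  D: 0 + 1(178.1) = 178.1
  F: 0 + 2(11.3) = 22.6
  C: 0 + 1(11.3) = 11.3
Total out = 376.6 mol/s; y_F = 22.6 / 376.6 = 0.06001.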